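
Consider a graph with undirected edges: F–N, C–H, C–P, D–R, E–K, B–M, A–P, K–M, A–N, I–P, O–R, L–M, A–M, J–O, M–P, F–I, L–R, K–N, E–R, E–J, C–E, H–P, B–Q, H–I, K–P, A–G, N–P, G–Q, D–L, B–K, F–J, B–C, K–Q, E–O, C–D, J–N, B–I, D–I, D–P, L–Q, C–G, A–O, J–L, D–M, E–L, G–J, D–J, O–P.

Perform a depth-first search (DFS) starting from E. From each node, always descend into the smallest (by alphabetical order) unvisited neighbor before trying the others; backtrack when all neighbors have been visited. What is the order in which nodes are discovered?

E, C, B, I, D, J, F, N, A, G, Q, K, M, L, R, O, P, H

Visit E
E → C
C → B
B → I
I → D
D → J
J → F
F → N
N → A
A → G
G → Q
Q → K
K → M
M → L
L → R
R → O
O → P
P → H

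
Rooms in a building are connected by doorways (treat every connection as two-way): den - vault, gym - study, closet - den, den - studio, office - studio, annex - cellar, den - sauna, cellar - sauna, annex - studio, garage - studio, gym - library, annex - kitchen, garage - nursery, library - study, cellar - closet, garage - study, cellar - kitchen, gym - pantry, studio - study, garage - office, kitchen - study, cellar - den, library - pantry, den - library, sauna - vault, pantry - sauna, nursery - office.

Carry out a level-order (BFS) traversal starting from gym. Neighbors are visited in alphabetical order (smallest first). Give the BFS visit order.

Visit gym; enqueue library, pantry, study → queue [library, pantry, study]
Visit library; enqueue den → queue [pantry, study, den]
Visit pantry; enqueue sauna → queue [study, den, sauna]
Visit study; enqueue garage, kitchen, studio → queue [den, sauna, garage, kitchen, studio]
Visit den; enqueue cellar, closet, vault → queue [sauna, garage, kitchen, studio, cellar, closet, vault]
Visit sauna → queue [garage, kitchen, studio, cellar, closet, vault]
Visit garage; enqueue nursery, office → queue [kitchen, studio, cellar, closet, vault, nursery, office]
Visit kitchen; enqueue annex → queue [studio, cellar, closet, vault, nursery, office, annex]
Visit studio → queue [cellar, closet, vault, nursery, office, annex]
Visit cellar → queue [closet, vault, nursery, office, annex]
Visit closet → queue [vault, nursery, office, annex]
Visit vault → queue [nursery, office, annex]
Visit nursery → queue [office, annex]
Visit office → queue [annex]
Visit annex → queue []

gym, library, pantry, study, den, sauna, garage, kitchen, studio, cellar, closet, vault, nursery, office, annex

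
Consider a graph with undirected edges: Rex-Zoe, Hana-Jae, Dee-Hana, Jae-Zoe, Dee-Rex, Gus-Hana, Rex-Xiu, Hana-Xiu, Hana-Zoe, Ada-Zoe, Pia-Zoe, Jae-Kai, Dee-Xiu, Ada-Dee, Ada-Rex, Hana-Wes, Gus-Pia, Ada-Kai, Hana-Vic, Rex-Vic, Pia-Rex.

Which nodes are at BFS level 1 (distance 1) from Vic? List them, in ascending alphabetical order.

Hana, Rex

Level 0: Vic
Level 1: Hana, Rex
Level 2: Ada, Dee, Gus, Jae, Pia, Wes, Xiu, Zoe
Level 3: Kai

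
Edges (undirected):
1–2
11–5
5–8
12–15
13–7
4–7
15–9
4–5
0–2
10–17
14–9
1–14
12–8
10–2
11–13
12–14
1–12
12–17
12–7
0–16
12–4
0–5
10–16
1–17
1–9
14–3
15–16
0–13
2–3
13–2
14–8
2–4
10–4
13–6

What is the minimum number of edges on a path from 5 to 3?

3

Level 0: 5
Level 1: 0, 4, 8, 11
Level 2: 2, 7, 10, 12, 13, 14, 16
Level 3: 1, 3, 6, 9, 15, 17
3 first appears at level 3.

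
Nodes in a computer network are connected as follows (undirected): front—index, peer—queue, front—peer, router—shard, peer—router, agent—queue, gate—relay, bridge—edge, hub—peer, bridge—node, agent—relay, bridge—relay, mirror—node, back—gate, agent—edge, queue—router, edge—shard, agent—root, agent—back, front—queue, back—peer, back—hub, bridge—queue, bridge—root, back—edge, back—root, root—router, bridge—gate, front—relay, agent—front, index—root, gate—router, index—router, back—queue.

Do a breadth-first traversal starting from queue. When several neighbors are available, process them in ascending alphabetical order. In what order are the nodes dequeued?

queue -> agent -> back -> bridge -> front -> peer -> router -> edge -> relay -> root -> gate -> hub -> node -> index -> shard -> mirror

Visit queue; enqueue agent, back, bridge, front, peer, router → queue [agent, back, bridge, front, peer, router]
Visit agent; enqueue edge, relay, root → queue [back, bridge, front, peer, router, edge, relay, root]
Visit back; enqueue gate, hub → queue [bridge, front, peer, router, edge, relay, root, gate, hub]
Visit bridge; enqueue node → queue [front, peer, router, edge, relay, root, gate, hub, node]
Visit front; enqueue index → queue [peer, router, edge, relay, root, gate, hub, node, index]
Visit peer → queue [router, edge, relay, root, gate, hub, node, index]
Visit router; enqueue shard → queue [edge, relay, root, gate, hub, node, index, shard]
Visit edge → queue [relay, root, gate, hub, node, index, shard]
Visit relay → queue [root, gate, hub, node, index, shard]
Visit root → queue [gate, hub, node, index, shard]
Visit gate → queue [hub, node, index, shard]
Visit hub → queue [node, index, shard]
Visit node; enqueue mirror → queue [index, shard, mirror]
Visit index → queue [shard, mirror]
Visit shard → queue [mirror]
Visit mirror → queue []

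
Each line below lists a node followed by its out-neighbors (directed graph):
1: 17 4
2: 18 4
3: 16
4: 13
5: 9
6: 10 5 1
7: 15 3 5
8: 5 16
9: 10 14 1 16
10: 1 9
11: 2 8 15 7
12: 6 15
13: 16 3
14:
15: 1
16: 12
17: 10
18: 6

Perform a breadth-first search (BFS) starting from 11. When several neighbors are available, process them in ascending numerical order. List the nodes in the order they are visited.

11 2 7 8 15 4 18 3 5 16 1 13 6 9 12 17 10 14

Visit 11; enqueue 2, 7, 8, 15 → queue [2, 7, 8, 15]
Visit 2; enqueue 4, 18 → queue [7, 8, 15, 4, 18]
Visit 7; enqueue 3, 5 → queue [8, 15, 4, 18, 3, 5]
Visit 8; enqueue 16 → queue [15, 4, 18, 3, 5, 16]
Visit 15; enqueue 1 → queue [4, 18, 3, 5, 16, 1]
Visit 4; enqueue 13 → queue [18, 3, 5, 16, 1, 13]
Visit 18; enqueue 6 → queue [3, 5, 16, 1, 13, 6]
Visit 3 → queue [5, 16, 1, 13, 6]
Visit 5; enqueue 9 → queue [16, 1, 13, 6, 9]
Visit 16; enqueue 12 → queue [1, 13, 6, 9, 12]
Visit 1; enqueue 17 → queue [13, 6, 9, 12, 17]
Visit 13 → queue [6, 9, 12, 17]
Visit 6; enqueue 10 → queue [9, 12, 17, 10]
Visit 9; enqueue 14 → queue [12, 17, 10, 14]
Visit 12 → queue [17, 10, 14]
Visit 17 → queue [10, 14]
Visit 10 → queue [14]
Visit 14 → queue []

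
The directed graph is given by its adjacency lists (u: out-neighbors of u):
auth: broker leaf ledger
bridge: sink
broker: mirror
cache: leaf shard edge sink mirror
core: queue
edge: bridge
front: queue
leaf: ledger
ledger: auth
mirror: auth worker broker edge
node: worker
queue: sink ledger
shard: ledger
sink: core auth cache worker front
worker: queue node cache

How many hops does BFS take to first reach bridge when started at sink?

Level 0: sink
Level 1: auth, cache, core, front, worker
Level 2: broker, edge, leaf, ledger, mirror, node, queue, shard
Level 3: bridge
bridge first appears at level 3.

3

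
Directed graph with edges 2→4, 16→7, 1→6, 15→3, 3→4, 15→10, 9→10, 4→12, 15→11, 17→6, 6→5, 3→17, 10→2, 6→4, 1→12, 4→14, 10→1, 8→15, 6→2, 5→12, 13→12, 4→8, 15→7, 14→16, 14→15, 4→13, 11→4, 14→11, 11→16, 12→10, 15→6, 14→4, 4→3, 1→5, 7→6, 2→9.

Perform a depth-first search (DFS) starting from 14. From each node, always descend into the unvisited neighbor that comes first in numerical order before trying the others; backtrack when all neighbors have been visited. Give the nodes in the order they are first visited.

14 → 4 → 3 → 17 → 6 → 2 → 9 → 10 → 1 → 5 → 12 → 8 → 15 → 7 → 11 → 16 → 13

Visit 14
14 → 4
4 → 3
3 → 17
17 → 6
6 → 2
2 → 9
9 → 10
10 → 1
1 → 5
5 → 12
4 → 8
8 → 15
15 → 7
15 → 11
11 → 16
4 → 13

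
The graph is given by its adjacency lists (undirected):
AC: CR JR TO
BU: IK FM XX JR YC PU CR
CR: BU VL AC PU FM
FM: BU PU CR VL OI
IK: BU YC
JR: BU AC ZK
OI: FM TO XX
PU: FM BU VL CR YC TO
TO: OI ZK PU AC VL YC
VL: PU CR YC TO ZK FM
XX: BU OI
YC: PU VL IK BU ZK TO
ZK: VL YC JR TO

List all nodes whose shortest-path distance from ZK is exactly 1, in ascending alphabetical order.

JR, TO, VL, YC

Level 0: ZK
Level 1: JR, TO, VL, YC
Level 2: AC, BU, CR, FM, IK, OI, PU
Level 3: XX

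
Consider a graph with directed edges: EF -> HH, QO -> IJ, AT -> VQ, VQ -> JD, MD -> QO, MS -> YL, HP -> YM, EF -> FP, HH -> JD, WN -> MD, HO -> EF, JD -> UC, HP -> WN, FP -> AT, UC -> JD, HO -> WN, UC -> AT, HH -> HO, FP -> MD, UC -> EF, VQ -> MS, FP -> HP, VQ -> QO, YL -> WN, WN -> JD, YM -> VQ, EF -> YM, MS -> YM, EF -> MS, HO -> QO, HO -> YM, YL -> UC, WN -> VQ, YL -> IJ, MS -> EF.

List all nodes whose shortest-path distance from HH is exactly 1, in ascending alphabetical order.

Level 0: HH
Level 1: HO, JD
Level 2: EF, QO, UC, WN, YM
Level 3: AT, FP, IJ, MD, MS, VQ
Level 4: HP, YL

HO, JD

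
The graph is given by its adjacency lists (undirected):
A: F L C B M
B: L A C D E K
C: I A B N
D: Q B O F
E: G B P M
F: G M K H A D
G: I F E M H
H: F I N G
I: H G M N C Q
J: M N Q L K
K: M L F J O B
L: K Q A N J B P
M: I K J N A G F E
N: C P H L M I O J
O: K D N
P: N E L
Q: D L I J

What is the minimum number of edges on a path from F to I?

2

Level 0: F
Level 1: A, D, G, H, K, M
Level 2: B, C, E, I, J, L, N, O, Q
Level 3: P
I first appears at level 2.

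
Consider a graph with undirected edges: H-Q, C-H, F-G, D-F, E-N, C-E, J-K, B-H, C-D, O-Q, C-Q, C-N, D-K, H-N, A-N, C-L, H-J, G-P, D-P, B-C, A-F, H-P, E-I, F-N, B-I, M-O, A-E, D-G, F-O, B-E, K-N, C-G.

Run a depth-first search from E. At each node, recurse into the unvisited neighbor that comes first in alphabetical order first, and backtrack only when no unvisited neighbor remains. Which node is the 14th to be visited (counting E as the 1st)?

Visit E
E → A
A → F
F → D
D → C
C → B
B → H
H → J
J → K
K → N
H → P
P → G
H → Q
Q → O
O → M
B → I
C → L

Visit order: E, A, F, D, C, B, H, J, K, N, P, G, Q, O, M, I, L

O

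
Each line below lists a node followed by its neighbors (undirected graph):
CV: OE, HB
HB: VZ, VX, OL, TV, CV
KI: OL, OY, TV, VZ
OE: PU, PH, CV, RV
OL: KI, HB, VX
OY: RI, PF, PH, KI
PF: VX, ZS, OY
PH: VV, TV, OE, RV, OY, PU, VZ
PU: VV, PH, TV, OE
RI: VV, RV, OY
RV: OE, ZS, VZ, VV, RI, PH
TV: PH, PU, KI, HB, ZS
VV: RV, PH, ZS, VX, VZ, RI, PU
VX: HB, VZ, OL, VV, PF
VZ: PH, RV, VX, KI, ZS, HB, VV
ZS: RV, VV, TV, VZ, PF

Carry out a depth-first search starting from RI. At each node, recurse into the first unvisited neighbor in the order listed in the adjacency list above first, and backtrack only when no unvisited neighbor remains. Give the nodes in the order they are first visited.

Visit RI
RI → VV
VV → RV
RV → OE
OE → PU
PU → PH
PH → TV
TV → KI
KI → OL
OL → HB
HB → VZ
VZ → VX
VX → PF
PF → ZS
PF → OY
HB → CV

RI -> VV -> RV -> OE -> PU -> PH -> TV -> KI -> OL -> HB -> VZ -> VX -> PF -> ZS -> OY -> CV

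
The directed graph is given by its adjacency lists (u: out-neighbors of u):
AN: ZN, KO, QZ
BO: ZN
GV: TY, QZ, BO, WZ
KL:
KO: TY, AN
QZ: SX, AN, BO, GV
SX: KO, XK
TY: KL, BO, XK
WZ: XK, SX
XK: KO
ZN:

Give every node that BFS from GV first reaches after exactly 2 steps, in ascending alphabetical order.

AN, KL, SX, XK, ZN

Level 0: GV
Level 1: BO, QZ, TY, WZ
Level 2: AN, KL, SX, XK, ZN
Level 3: KO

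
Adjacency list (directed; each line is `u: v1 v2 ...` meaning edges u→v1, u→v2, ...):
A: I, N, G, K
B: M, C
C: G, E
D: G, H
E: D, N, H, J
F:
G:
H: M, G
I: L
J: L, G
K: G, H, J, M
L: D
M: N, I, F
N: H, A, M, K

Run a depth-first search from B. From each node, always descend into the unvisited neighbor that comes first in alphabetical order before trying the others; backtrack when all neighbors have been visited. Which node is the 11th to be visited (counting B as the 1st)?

N

Visit B
B → C
C → E
E → D
D → G
D → H
H → M
M → F
M → I
I → L
M → N
N → A
A → K
K → J

Visit order: B, C, E, D, G, H, M, F, I, L, N, A, K, J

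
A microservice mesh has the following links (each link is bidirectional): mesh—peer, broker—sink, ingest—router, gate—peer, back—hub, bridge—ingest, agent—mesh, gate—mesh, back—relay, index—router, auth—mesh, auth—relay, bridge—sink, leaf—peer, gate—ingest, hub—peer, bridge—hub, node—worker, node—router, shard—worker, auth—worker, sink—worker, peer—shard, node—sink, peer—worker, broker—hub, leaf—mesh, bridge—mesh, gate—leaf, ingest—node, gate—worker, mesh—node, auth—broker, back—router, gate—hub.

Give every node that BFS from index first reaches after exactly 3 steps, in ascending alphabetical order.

bridge, gate, hub, mesh, relay, sink, worker

Level 0: index
Level 1: router
Level 2: back, ingest, node
Level 3: bridge, gate, hub, mesh, relay, sink, worker
Level 4: agent, auth, broker, leaf, peer, shard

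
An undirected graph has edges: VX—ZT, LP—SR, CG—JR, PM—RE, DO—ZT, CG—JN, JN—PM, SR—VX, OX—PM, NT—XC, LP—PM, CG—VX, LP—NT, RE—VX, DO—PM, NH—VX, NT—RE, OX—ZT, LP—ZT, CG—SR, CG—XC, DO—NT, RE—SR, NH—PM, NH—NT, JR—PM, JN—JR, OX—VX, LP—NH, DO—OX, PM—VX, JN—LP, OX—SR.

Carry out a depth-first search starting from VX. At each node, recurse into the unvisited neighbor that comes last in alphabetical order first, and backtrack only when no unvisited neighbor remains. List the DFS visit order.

VX → ZT → OX → SR → RE → PM → NH → NT → XC → CG → JR → JN → LP → DO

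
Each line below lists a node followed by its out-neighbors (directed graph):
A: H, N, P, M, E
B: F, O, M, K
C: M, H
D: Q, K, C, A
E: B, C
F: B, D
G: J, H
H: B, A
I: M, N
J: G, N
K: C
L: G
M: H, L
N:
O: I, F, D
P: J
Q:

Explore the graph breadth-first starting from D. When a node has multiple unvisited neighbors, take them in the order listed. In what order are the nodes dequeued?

D, Q, K, C, A, M, H, N, P, E, L, B, J, G, F, O, I

Visit D; enqueue Q, K, C, A → queue [Q, K, C, A]
Visit Q → queue [K, C, A]
Visit K → queue [C, A]
Visit C; enqueue M, H → queue [A, M, H]
Visit A; enqueue N, P, E → queue [M, H, N, P, E]
Visit M; enqueue L → queue [H, N, P, E, L]
Visit H; enqueue B → queue [N, P, E, L, B]
Visit N → queue [P, E, L, B]
Visit P; enqueue J → queue [E, L, B, J]
Visit E → queue [L, B, J]
Visit L; enqueue G → queue [B, J, G]
Visit B; enqueue F, O → queue [J, G, F, O]
Visit J → queue [G, F, O]
Visit G → queue [F, O]
Visit F → queue [O]
Visit O; enqueue I → queue [I]
Visit I → queue []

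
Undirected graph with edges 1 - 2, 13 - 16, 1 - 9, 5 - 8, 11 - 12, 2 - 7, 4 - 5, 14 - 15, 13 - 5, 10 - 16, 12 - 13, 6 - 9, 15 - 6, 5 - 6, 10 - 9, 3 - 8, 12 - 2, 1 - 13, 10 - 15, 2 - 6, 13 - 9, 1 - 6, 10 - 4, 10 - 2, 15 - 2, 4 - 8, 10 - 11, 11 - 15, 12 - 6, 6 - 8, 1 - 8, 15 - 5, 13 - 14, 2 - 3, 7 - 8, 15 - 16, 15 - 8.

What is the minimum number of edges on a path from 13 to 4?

Level 0: 13
Level 1: 1, 5, 9, 12, 14, 16
Level 2: 2, 4, 6, 8, 10, 11, 15
Level 3: 3, 7
4 first appears at level 2.

2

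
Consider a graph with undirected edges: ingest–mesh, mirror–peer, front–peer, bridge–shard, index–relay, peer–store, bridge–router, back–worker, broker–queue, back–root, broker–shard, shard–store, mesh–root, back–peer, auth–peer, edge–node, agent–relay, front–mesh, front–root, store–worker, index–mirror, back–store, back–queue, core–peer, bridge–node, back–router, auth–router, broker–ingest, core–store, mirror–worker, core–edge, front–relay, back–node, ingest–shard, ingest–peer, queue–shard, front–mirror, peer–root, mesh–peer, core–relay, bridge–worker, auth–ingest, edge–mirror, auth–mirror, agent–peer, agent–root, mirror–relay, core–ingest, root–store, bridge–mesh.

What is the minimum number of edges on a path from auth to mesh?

2

Level 0: auth
Level 1: ingest, mirror, peer, router
Level 2: agent, back, bridge, broker, core, edge, front, index, mesh, relay, root, shard, store, worker
Level 3: node, queue
mesh first appears at level 2.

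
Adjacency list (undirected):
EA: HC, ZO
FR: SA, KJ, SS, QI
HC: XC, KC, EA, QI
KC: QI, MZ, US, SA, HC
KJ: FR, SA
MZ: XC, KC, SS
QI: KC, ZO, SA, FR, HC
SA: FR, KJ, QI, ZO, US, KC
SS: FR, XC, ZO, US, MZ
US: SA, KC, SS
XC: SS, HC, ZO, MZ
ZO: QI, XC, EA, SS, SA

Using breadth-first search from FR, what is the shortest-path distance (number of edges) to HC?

2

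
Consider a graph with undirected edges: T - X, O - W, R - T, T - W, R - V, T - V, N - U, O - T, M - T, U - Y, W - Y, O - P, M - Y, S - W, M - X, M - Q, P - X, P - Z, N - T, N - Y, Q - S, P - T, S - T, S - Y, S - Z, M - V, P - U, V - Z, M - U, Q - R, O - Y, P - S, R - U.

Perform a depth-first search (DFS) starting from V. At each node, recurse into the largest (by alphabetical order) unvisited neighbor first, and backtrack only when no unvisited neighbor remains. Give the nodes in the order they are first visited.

V Z S Y W T X P U R Q M N O

Visit V
V → Z
Z → S
S → Y
Y → W
W → T
T → X
X → P
P → U
U → R
R → Q
Q → M
U → N
P → O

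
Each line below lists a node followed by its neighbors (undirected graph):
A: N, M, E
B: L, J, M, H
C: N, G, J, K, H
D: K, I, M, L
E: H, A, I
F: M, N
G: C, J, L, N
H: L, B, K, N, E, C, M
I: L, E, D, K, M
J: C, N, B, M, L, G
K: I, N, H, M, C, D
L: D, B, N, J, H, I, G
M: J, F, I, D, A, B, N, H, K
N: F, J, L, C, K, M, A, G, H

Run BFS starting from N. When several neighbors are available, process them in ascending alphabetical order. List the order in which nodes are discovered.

N → A → C → F → G → H → J → K → L → M → E → B → D → I

Visit N; enqueue A, C, F, G, H, J, K, L, M → queue [A, C, F, G, H, J, K, L, M]
Visit A; enqueue E → queue [C, F, G, H, J, K, L, M, E]
Visit C → queue [F, G, H, J, K, L, M, E]
Visit F → queue [G, H, J, K, L, M, E]
Visit G → queue [H, J, K, L, M, E]
Visit H; enqueue B → queue [J, K, L, M, E, B]
Visit J → queue [K, L, M, E, B]
Visit K; enqueue D, I → queue [L, M, E, B, D, I]
Visit L → queue [M, E, B, D, I]
Visit M → queue [E, B, D, I]
Visit E → queue [B, D, I]
Visit B → queue [D, I]
Visit D → queue [I]
Visit I → queue []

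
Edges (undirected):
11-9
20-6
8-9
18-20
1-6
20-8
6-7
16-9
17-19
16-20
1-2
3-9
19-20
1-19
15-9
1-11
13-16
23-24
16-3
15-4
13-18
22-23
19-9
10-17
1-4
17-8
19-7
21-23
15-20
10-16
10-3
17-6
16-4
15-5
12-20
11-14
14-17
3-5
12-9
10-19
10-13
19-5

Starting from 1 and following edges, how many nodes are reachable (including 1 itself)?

20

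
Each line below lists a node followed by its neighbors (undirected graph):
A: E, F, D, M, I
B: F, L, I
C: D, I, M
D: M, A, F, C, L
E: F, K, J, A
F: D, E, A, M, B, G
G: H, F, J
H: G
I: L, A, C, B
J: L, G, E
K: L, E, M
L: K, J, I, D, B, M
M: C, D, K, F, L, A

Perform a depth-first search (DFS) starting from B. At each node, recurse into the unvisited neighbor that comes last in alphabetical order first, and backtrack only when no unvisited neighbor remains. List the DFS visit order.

Visit B
B → L
L → M
M → K
K → E
E → J
J → G
G → H
G → F
F → D
D → C
C → I
I → A

B L M K E J G H F D C I A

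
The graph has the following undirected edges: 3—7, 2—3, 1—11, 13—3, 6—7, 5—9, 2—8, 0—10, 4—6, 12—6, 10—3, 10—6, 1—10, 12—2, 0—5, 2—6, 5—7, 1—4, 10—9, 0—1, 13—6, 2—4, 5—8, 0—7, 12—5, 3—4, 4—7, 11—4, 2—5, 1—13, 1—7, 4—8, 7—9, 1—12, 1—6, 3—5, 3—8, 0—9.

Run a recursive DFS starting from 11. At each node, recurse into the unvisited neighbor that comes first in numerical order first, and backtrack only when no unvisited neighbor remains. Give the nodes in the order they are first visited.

Visit 11
11 → 1
1 → 0
0 → 5
5 → 2
2 → 3
3 → 4
4 → 6
6 → 7
7 → 9
9 → 10
6 → 12
6 → 13
4 → 8

11 1 0 5 2 3 4 6 7 9 10 12 13 8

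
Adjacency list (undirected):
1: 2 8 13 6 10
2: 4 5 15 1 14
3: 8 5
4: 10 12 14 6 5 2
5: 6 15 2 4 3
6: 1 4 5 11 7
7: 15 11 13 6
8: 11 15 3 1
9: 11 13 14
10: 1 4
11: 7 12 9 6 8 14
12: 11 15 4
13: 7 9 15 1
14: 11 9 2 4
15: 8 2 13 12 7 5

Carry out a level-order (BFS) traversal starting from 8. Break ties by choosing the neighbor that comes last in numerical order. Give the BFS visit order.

Visit 8; enqueue 15, 11, 3, 1 → queue [15, 11, 3, 1]
Visit 15; enqueue 13, 12, 7, 5, 2 → queue [11, 3, 1, 13, 12, 7, 5, 2]
Visit 11; enqueue 14, 9, 6 → queue [3, 1, 13, 12, 7, 5, 2, 14, 9, 6]
Visit 3 → queue [1, 13, 12, 7, 5, 2, 14, 9, 6]
Visit 1; enqueue 10 → queue [13, 12, 7, 5, 2, 14, 9, 6, 10]
Visit 13 → queue [12, 7, 5, 2, 14, 9, 6, 10]
Visit 12; enqueue 4 → queue [7, 5, 2, 14, 9, 6, 10, 4]
Visit 7 → queue [5, 2, 14, 9, 6, 10, 4]
Visit 5 → queue [2, 14, 9, 6, 10, 4]
Visit 2 → queue [14, 9, 6, 10, 4]
Visit 14 → queue [9, 6, 10, 4]
Visit 9 → queue [6, 10, 4]
Visit 6 → queue [10, 4]
Visit 10 → queue [4]
Visit 4 → queue []

8 15 11 3 1 13 12 7 5 2 14 9 6 10 4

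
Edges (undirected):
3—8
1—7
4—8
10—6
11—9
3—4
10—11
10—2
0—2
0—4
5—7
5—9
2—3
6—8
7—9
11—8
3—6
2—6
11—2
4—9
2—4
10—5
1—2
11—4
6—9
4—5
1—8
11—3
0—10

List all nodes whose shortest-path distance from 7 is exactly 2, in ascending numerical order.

2, 4, 6, 8, 10, 11

Level 0: 7
Level 1: 1, 5, 9
Level 2: 2, 4, 6, 8, 10, 11
Level 3: 0, 3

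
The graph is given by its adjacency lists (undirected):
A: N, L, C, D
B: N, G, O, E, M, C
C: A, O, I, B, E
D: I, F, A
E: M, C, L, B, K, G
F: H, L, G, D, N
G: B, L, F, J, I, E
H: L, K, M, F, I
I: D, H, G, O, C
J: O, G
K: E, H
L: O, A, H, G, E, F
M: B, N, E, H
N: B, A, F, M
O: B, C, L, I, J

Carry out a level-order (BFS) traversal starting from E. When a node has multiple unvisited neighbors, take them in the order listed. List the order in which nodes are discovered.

E, M, C, L, B, K, G, N, H, A, O, I, F, J, D

Visit E; enqueue M, C, L, B, K, G → queue [M, C, L, B, K, G]
Visit M; enqueue N, H → queue [C, L, B, K, G, N, H]
Visit C; enqueue A, O, I → queue [L, B, K, G, N, H, A, O, I]
Visit L; enqueue F → queue [B, K, G, N, H, A, O, I, F]
Visit B → queue [K, G, N, H, A, O, I, F]
Visit K → queue [G, N, H, A, O, I, F]
Visit G; enqueue J → queue [N, H, A, O, I, F, J]
Visit N → queue [H, A, O, I, F, J]
Visit H → queue [A, O, I, F, J]
Visit A; enqueue D → queue [O, I, F, J, D]
Visit O → queue [I, F, J, D]
Visit I → queue [F, J, D]
Visit F → queue [J, D]
Visit J → queue [D]
Visit D → queue []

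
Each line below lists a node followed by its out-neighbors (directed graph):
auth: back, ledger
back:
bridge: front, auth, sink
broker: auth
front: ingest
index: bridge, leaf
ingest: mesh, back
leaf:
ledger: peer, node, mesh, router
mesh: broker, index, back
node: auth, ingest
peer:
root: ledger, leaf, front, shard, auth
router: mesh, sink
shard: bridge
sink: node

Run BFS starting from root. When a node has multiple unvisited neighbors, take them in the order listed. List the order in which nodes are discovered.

Visit root; enqueue ledger, leaf, front, shard, auth → queue [ledger, leaf, front, shard, auth]
Visit ledger; enqueue peer, node, mesh, router → queue [leaf, front, shard, auth, peer, node, mesh, router]
Visit leaf → queue [front, shard, auth, peer, node, mesh, router]
Visit front; enqueue ingest → queue [shard, auth, peer, node, mesh, router, ingest]
Visit shard; enqueue bridge → queue [auth, peer, node, mesh, router, ingest, bridge]
Visit auth; enqueue back → queue [peer, node, mesh, router, ingest, bridge, back]
Visit peer → queue [node, mesh, router, ingest, bridge, back]
Visit node → queue [mesh, router, ingest, bridge, back]
Visit mesh; enqueue broker, index → queue [router, ingest, bridge, back, broker, index]
Visit router; enqueue sink → queue [ingest, bridge, back, broker, index, sink]
Visit ingest → queue [bridge, back, broker, index, sink]
Visit bridge → queue [back, broker, index, sink]
Visit back → queue [broker, index, sink]
Visit broker → queue [index, sink]
Visit index → queue [sink]
Visit sink → queue []

root, ledger, leaf, front, shard, auth, peer, node, mesh, router, ingest, bridge, back, broker, index, sink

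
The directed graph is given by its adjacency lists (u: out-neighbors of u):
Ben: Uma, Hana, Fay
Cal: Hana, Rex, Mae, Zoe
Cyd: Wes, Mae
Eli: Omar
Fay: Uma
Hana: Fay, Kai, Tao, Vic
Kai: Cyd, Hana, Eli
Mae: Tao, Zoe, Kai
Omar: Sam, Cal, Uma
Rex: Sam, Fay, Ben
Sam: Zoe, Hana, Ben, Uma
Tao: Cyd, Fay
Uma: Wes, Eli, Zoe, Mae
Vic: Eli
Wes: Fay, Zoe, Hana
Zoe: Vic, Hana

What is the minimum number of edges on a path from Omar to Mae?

2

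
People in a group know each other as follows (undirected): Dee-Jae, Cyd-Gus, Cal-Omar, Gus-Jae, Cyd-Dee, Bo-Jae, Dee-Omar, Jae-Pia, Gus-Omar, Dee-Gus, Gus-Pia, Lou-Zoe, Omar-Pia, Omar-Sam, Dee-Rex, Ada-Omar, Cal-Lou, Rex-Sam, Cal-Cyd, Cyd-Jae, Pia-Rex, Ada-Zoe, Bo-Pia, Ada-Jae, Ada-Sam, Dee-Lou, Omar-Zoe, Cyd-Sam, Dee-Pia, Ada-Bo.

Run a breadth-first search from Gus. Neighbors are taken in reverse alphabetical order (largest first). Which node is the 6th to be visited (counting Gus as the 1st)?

Visit Gus; enqueue Pia, Omar, Jae, Dee, Cyd → queue [Pia, Omar, Jae, Dee, Cyd]
Visit Pia; enqueue Rex, Bo → queue [Omar, Jae, Dee, Cyd, Rex, Bo]
Visit Omar; enqueue Zoe, Sam, Cal, Ada → queue [Jae, Dee, Cyd, Rex, Bo, Zoe, Sam, Cal, Ada]
Visit Jae → queue [Dee, Cyd, Rex, Bo, Zoe, Sam, Cal, Ada]
Visit Dee; enqueue Lou → queue [Cyd, Rex, Bo, Zoe, Sam, Cal, Ada, Lou]
Visit Cyd → queue [Rex, Bo, Zoe, Sam, Cal, Ada, Lou]
Visit Rex → queue [Bo, Zoe, Sam, Cal, Ada, Lou]
Visit Bo → queue [Zoe, Sam, Cal, Ada, Lou]
Visit Zoe → queue [Sam, Cal, Ada, Lou]
Visit Sam → queue [Cal, Ada, Lou]
Visit Cal → queue [Ada, Lou]
Visit Ada → queue [Lou]
Visit Lou → queue []

Visit order: Gus, Pia, Omar, Jae, Dee, Cyd, Rex, Bo, Zoe, Sam, Cal, Ada, Lou

Cyd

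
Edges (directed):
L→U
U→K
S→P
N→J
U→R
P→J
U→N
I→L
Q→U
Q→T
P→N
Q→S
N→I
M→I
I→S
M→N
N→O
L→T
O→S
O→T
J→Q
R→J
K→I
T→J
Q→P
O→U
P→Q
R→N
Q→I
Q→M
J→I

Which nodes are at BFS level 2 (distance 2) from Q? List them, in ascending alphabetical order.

J, K, L, N, R

Level 0: Q
Level 1: I, M, P, S, T, U
Level 2: J, K, L, N, R
Level 3: O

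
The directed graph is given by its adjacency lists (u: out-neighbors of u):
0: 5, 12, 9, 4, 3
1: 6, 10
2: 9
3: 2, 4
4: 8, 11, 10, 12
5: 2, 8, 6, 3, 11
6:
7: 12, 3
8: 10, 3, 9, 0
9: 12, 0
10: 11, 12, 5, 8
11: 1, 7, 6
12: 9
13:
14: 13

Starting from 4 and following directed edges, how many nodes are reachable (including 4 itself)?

13

BFS from 4 visits: 4, 8, 11, 10, 12, 3, 9, 0, 1, 7, 6, 5, 2
Reachable nodes: 13 of 15 total.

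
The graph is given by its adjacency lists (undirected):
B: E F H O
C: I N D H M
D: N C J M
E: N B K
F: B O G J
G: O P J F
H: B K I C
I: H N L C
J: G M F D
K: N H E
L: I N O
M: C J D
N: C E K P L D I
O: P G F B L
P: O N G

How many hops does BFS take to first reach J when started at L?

Level 0: L
Level 1: I, N, O
Level 2: B, C, D, E, F, G, H, K, P
Level 3: J, M
J first appears at level 3.

3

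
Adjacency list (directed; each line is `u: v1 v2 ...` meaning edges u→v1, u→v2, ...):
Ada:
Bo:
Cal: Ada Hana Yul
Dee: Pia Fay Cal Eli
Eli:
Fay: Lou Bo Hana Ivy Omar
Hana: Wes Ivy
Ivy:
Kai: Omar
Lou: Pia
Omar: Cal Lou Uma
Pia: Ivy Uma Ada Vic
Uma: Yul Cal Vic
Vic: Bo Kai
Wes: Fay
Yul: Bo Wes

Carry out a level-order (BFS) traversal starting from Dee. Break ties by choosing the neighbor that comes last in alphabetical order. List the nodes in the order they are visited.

Visit Dee; enqueue Pia, Fay, Eli, Cal → queue [Pia, Fay, Eli, Cal]
Visit Pia; enqueue Vic, Uma, Ivy, Ada → queue [Fay, Eli, Cal, Vic, Uma, Ivy, Ada]
Visit Fay; enqueue Omar, Lou, Hana, Bo → queue [Eli, Cal, Vic, Uma, Ivy, Ada, Omar, Lou, Hana, Bo]
Visit Eli → queue [Cal, Vic, Uma, Ivy, Ada, Omar, Lou, Hana, Bo]
Visit Cal; enqueue Yul → queue [Vic, Uma, Ivy, Ada, Omar, Lou, Hana, Bo, Yul]
Visit Vic; enqueue Kai → queue [Uma, Ivy, Ada, Omar, Lou, Hana, Bo, Yul, Kai]
Visit Uma → queue [Ivy, Ada, Omar, Lou, Hana, Bo, Yul, Kai]
Visit Ivy → queue [Ada, Omar, Lou, Hana, Bo, Yul, Kai]
Visit Ada → queue [Omar, Lou, Hana, Bo, Yul, Kai]
Visit Omar → queue [Lou, Hana, Bo, Yul, Kai]
Visit Lou → queue [Hana, Bo, Yul, Kai]
Visit Hana; enqueue Wes → queue [Bo, Yul, Kai, Wes]
Visit Bo → queue [Yul, Kai, Wes]
Visit Yul → queue [Kai, Wes]
Visit Kai → queue [Wes]
Visit Wes → queue []

Dee, Pia, Fay, Eli, Cal, Vic, Uma, Ivy, Ada, Omar, Lou, Hana, Bo, Yul, Kai, Wes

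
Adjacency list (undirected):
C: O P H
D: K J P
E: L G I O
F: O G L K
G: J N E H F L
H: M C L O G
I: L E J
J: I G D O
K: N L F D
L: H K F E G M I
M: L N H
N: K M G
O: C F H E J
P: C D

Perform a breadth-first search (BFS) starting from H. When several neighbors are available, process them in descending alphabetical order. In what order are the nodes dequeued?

Visit H; enqueue O, M, L, G, C → queue [O, M, L, G, C]
Visit O; enqueue J, F, E → queue [M, L, G, C, J, F, E]
Visit M; enqueue N → queue [L, G, C, J, F, E, N]
Visit L; enqueue K, I → queue [G, C, J, F, E, N, K, I]
Visit G → queue [C, J, F, E, N, K, I]
Visit C; enqueue P → queue [J, F, E, N, K, I, P]
Visit J; enqueue D → queue [F, E, N, K, I, P, D]
Visit F → queue [E, N, K, I, P, D]
Visit E → queue [N, K, I, P, D]
Visit N → queue [K, I, P, D]
Visit K → queue [I, P, D]
Visit I → queue [P, D]
Visit P → queue [D]
Visit D → queue []

H, O, M, L, G, C, J, F, E, N, K, I, P, D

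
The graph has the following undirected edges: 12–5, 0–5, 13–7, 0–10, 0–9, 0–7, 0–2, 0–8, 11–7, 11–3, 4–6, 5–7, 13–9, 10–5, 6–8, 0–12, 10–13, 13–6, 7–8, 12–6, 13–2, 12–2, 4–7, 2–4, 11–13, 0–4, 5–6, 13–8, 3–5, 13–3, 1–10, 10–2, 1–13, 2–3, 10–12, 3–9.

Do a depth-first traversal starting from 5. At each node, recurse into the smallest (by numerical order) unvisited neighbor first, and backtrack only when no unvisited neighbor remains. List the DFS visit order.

5 0 2 3 9 13 1 10 12 6 4 7 8 11

Visit 5
5 → 0
0 → 2
2 → 3
3 → 9
9 → 13
13 → 1
1 → 10
10 → 12
12 → 6
6 → 4
4 → 7
7 → 8
7 → 11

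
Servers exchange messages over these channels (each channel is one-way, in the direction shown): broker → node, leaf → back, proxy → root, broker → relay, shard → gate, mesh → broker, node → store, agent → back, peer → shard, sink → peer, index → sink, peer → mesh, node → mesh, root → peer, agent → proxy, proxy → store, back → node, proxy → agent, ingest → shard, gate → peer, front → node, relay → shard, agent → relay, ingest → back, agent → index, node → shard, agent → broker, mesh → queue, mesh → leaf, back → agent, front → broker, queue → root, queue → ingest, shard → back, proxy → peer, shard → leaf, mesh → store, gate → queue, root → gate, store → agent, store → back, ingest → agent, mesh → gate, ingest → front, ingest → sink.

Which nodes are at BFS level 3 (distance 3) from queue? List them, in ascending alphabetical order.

broker, index, leaf, mesh, node, proxy, relay

Level 0: queue
Level 1: ingest, root
Level 2: agent, back, front, gate, peer, shard, sink
Level 3: broker, index, leaf, mesh, node, proxy, relay
Level 4: store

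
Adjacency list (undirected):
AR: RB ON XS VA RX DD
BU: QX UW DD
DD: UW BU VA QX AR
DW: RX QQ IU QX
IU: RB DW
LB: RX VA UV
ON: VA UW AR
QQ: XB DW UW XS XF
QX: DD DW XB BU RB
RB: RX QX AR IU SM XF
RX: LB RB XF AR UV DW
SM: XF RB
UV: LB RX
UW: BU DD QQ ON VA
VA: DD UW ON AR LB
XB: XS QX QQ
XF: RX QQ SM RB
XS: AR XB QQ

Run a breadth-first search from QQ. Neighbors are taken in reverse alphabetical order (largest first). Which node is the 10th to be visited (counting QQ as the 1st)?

RB

Visit QQ; enqueue XS, XF, XB, UW, DW → queue [XS, XF, XB, UW, DW]
Visit XS; enqueue AR → queue [XF, XB, UW, DW, AR]
Visit XF; enqueue SM, RX, RB → queue [XB, UW, DW, AR, SM, RX, RB]
Visit XB; enqueue QX → queue [UW, DW, AR, SM, RX, RB, QX]
Visit UW; enqueue VA, ON, DD, BU → queue [DW, AR, SM, RX, RB, QX, VA, ON, DD, BU]
Visit DW; enqueue IU → queue [AR, SM, RX, RB, QX, VA, ON, DD, BU, IU]
Visit AR → queue [SM, RX, RB, QX, VA, ON, DD, BU, IU]
Visit SM → queue [RX, RB, QX, VA, ON, DD, BU, IU]
Visit RX; enqueue UV, LB → queue [RB, QX, VA, ON, DD, BU, IU, UV, LB]
Visit RB → queue [QX, VA, ON, DD, BU, IU, UV, LB]
Visit QX → queue [VA, ON, DD, BU, IU, UV, LB]
Visit VA → queue [ON, DD, BU, IU, UV, LB]
Visit ON → queue [DD, BU, IU, UV, LB]
Visit DD → queue [BU, IU, UV, LB]
Visit BU → queue [IU, UV, LB]
Visit IU → queue [UV, LB]
Visit UV → queue [LB]
Visit LB → queue []

Visit order: QQ, XS, XF, XB, UW, DW, AR, SM, RX, RB, QX, VA, ON, DD, BU, IU, UV, LB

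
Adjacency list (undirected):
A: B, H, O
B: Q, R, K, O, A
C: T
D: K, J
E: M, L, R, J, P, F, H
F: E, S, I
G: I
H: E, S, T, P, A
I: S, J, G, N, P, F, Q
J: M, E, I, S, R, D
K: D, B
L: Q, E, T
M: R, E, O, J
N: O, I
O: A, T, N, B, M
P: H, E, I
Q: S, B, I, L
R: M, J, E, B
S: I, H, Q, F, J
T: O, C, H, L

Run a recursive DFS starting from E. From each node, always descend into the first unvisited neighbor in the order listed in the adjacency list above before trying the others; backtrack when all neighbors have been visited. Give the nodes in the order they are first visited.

E, M, R, J, I, S, H, T, O, A, B, Q, L, K, D, N, C, P, F, G

Visit E
E → M
M → R
R → J
J → I
I → S
S → H
H → T
T → O
O → A
A → B
B → Q
Q → L
B → K
K → D
O → N
T → C
H → P
S → F
I → G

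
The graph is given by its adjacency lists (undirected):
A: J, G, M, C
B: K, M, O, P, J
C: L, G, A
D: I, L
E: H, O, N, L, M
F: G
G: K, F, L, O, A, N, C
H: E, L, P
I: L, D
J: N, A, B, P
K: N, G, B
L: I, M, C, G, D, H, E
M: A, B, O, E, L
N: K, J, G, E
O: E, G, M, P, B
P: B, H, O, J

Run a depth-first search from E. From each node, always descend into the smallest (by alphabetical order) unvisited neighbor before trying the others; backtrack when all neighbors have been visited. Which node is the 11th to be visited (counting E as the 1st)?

N

Visit E
E → H
H → L
L → C
C → A
A → G
G → F
G → K
K → B
B → J
J → N
J → P
P → O
O → M
L → D
D → I

Visit order: E, H, L, C, A, G, F, K, B, J, N, P, O, M, D, I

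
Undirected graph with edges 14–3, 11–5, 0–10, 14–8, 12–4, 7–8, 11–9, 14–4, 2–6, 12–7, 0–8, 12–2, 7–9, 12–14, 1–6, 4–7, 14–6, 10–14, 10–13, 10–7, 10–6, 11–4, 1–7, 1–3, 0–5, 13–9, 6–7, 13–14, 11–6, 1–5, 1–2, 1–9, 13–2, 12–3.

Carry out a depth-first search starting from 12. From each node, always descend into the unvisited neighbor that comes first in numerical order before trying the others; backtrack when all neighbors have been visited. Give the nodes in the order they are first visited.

Visit 12
12 → 2
2 → 1
1 → 3
3 → 14
14 → 4
4 → 7
7 → 6
6 → 10
10 → 0
0 → 5
5 → 11
11 → 9
9 → 13
0 → 8

12 2 1 3 14 4 7 6 10 0 5 11 9 13 8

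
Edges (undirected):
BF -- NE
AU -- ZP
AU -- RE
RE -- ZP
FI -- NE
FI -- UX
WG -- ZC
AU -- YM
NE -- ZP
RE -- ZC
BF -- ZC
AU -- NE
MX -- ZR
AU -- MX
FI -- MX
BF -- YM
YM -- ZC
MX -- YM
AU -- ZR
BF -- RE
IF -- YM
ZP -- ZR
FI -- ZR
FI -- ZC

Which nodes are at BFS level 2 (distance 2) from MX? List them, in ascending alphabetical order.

BF, IF, NE, RE, UX, ZC, ZP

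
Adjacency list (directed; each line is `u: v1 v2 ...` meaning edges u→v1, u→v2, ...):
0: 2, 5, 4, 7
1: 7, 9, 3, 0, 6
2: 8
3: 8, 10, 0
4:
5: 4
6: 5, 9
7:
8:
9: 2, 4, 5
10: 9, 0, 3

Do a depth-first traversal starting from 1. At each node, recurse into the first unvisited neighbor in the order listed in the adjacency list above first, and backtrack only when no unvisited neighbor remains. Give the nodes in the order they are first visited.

1 7 9 2 8 4 5 3 10 0 6

Visit 1
1 → 7
1 → 9
9 → 2
2 → 8
9 → 4
9 → 5
1 → 3
3 → 10
10 → 0
1 → 6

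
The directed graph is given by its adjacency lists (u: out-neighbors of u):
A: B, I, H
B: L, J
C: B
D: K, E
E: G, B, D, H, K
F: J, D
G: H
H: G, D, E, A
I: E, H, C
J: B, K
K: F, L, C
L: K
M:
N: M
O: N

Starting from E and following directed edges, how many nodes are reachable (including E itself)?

12

BFS from E visits: E, B, D, G, H, K, J, L, A, C, F, I
Reachable nodes: 12 of 15 total.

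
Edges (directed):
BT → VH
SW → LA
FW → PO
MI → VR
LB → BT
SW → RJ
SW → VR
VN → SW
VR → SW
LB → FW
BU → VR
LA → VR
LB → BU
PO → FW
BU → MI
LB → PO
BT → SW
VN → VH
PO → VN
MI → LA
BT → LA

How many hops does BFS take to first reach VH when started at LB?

2

Level 0: LB
Level 1: BT, BU, FW, PO
Level 2: LA, MI, SW, VH, VN, VR
Level 3: RJ
VH first appears at level 2.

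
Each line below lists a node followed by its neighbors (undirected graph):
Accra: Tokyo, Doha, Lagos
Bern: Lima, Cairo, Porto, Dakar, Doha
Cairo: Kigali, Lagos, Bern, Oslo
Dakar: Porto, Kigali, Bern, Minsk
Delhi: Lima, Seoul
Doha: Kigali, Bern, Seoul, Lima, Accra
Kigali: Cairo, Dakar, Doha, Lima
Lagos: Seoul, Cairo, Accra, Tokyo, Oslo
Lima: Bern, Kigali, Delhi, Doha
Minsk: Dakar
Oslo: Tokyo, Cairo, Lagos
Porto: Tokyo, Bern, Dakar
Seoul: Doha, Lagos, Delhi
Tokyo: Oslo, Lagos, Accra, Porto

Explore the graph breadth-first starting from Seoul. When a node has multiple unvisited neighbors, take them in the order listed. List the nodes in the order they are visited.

Visit Seoul; enqueue Doha, Lagos, Delhi → queue [Doha, Lagos, Delhi]
Visit Doha; enqueue Kigali, Bern, Lima, Accra → queue [Lagos, Delhi, Kigali, Bern, Lima, Accra]
Visit Lagos; enqueue Cairo, Tokyo, Oslo → queue [Delhi, Kigali, Bern, Lima, Accra, Cairo, Tokyo, Oslo]
Visit Delhi → queue [Kigali, Bern, Lima, Accra, Cairo, Tokyo, Oslo]
Visit Kigali; enqueue Dakar → queue [Bern, Lima, Accra, Cairo, Tokyo, Oslo, Dakar]
Visit Bern; enqueue Porto → queue [Lima, Accra, Cairo, Tokyo, Oslo, Dakar, Porto]
Visit Lima → queue [Accra, Cairo, Tokyo, Oslo, Dakar, Porto]
Visit Accra → queue [Cairo, Tokyo, Oslo, Dakar, Porto]
Visit Cairo → queue [Tokyo, Oslo, Dakar, Porto]
Visit Tokyo → queue [Oslo, Dakar, Porto]
Visit Oslo → queue [Dakar, Porto]
Visit Dakar; enqueue Minsk → queue [Porto, Minsk]
Visit Porto → queue [Minsk]
Visit Minsk → queue []

Seoul -> Doha -> Lagos -> Delhi -> Kigali -> Bern -> Lima -> Accra -> Cairo -> Tokyo -> Oslo -> Dakar -> Porto -> Minsk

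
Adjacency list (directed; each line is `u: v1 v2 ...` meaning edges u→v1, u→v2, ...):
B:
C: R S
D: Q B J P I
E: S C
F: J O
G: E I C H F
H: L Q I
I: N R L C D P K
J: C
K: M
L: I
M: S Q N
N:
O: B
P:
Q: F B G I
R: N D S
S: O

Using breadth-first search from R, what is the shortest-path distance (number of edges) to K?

3

Level 0: R
Level 1: D, N, S
Level 2: B, I, J, O, P, Q
Level 3: C, F, G, K, L
Level 4: E, H, M
K first appears at level 3.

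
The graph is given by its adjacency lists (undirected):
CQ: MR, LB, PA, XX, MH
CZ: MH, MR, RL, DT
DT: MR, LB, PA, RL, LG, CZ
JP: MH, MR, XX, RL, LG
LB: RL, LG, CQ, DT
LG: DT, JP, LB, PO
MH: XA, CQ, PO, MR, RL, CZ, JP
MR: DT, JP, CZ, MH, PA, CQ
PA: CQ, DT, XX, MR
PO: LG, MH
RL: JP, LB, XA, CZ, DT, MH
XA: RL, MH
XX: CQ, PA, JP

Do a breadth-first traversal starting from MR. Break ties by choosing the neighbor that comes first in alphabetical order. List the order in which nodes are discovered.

MR -> CQ -> CZ -> DT -> JP -> MH -> PA -> LB -> XX -> RL -> LG -> PO -> XA

Visit MR; enqueue CQ, CZ, DT, JP, MH, PA → queue [CQ, CZ, DT, JP, MH, PA]
Visit CQ; enqueue LB, XX → queue [CZ, DT, JP, MH, PA, LB, XX]
Visit CZ; enqueue RL → queue [DT, JP, MH, PA, LB, XX, RL]
Visit DT; enqueue LG → queue [JP, MH, PA, LB, XX, RL, LG]
Visit JP → queue [MH, PA, LB, XX, RL, LG]
Visit MH; enqueue PO, XA → queue [PA, LB, XX, RL, LG, PO, XA]
Visit PA → queue [LB, XX, RL, LG, PO, XA]
Visit LB → queue [XX, RL, LG, PO, XA]
Visit XX → queue [RL, LG, PO, XA]
Visit RL → queue [LG, PO, XA]
Visit LG → queue [PO, XA]
Visit PO → queue [XA]
Visit XA → queue []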